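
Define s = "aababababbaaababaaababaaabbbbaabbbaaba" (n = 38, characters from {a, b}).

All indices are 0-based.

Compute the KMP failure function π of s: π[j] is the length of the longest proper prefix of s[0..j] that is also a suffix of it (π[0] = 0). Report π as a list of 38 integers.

[0, 1, 0, 1, 0, 1, 0, 1, 0, 0, 1, 2, 2, 3, 4, 5, 6, 2, 2, 3, 4, 5, 6, 2, 2, 3, 0, 0, 0, 1, 2, 3, 0, 0, 1, 2, 3, 4]

π[0] = 0
j=1 s[j]='a': π[1]=1 (border 'a')
j=2 s[j]='b': k: 1→0; π[2]=0 (border '')
j=3 s[j]='a': π[3]=1 (border 'a')
j=4 s[j]='b': k: 1→0; π[4]=0 (border '')
j=5 s[j]='a': π[5]=1 (border 'a')
j=6 s[j]='b': k: 1→0; π[6]=0 (border '')
j=7 s[j]='a': π[7]=1 (border 'a')
j=8 s[j]='b': k: 1→0; π[8]=0 (border '')
j=9 s[j]='b': π[9]=0 (border '')
j=10 s[j]='a': π[10]=1 (border 'a')
j=11 s[j]='a': π[11]=2 (border 'aa')
j=12 s[j]='a': k: 2→1; π[12]=2 (border 'aa')
j=13 s[j]='b': π[13]=3 (border 'aab')
j=14 s[j]='a': π[14]=4 (border 'aaba')
j=15 s[j]='b': π[15]=5 (border 'aabab')
j=16 s[j]='a': π[16]=6 (border 'aababa')
j=17 s[j]='a': k: 6→1; π[17]=2 (border 'aa')
j=18 s[j]='a': k: 2→1; π[18]=2 (border 'aa')
j=19 s[j]='b': π[19]=3 (border 'aab')
j=20 s[j]='a': π[20]=4 (border 'aaba')
j=21 s[j]='b': π[21]=5 (border 'aabab')
j=22 s[j]='a': π[22]=6 (border 'aababa')
j=23 s[j]='a': k: 6→1; π[23]=2 (border 'aa')
j=24 s[j]='a': k: 2→1; π[24]=2 (border 'aa')
j=25 s[j]='b': π[25]=3 (border 'aab')
j=26 s[j]='b': k: 3→0; π[26]=0 (border '')
j=27 s[j]='b': π[27]=0 (border '')
j=28 s[j]='b': π[28]=0 (border '')
j=29 s[j]='a': π[29]=1 (border 'a')
j=30 s[j]='a': π[30]=2 (border 'aa')
j=31 s[j]='b': π[31]=3 (border 'aab')
j=32 s[j]='b': k: 3→0; π[32]=0 (border '')
j=33 s[j]='b': π[33]=0 (border '')
j=34 s[j]='a': π[34]=1 (border 'a')
j=35 s[j]='a': π[35]=2 (border 'aa')
j=36 s[j]='b': π[36]=3 (border 'aab')
j=37 s[j]='a': π[37]=4 (border 'aaba')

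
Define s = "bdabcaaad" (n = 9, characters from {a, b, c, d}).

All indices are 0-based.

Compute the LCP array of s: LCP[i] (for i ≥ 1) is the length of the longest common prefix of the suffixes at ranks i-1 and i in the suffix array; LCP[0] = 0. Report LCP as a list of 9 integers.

rank→(start, suffix):
  0 → (5, 'aaad')
  1 → (6, 'aad')
  2 → (2, 'abcaaad')
  3 → (7, 'ad')
  4 → (3, 'bcaaad')
  5 → (0, 'bdabcaaad')
  6 → (4, 'caaad')
  7 → (8, 'd')
  8 → (1, 'dabcaaad')

SA = [5, 6, 2, 7, 3, 0, 4, 8, 1]
rank  pair      lcp
   1  s[5:],s[6:]  2  'aa'
   2  s[6:],s[2:]  1  'a'
   3  s[2:],s[7:]  1  'a'
   4  s[7:],s[3:]  0  ''
   5  s[3:],s[0:]  1  'b'
   6  s[0:],s[4:]  0  ''
   7  s[4:],s[8:]  0  ''
   8  s[8:],s[1:]  1  'd'

[0, 2, 1, 1, 0, 1, 0, 0, 1]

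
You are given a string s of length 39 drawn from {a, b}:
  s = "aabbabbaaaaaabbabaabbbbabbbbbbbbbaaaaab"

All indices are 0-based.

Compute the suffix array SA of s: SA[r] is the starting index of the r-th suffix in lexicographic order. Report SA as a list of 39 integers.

[7, 33, 8, 34, 9, 35, 10, 36, 11, 0, 17, 37, 15, 4, 12, 1, 18, 23, 38, 6, 32, 16, 14, 3, 22, 5, 31, 13, 2, 21, 30, 20, 29, 19, 28, 27, 26, 25, 24]

rank→(start, suffix):
  0 → (7, 'aaaaaabbabaabbbbabbbbbbbbbaaaaab')
  1 → (33, 'aaaaab')
  2 → (8, 'aaaaabbabaabbbbabbbbbbbbbaaaaab')
  3 → (34, 'aaaab')
  4 → (9, 'aaaabbabaabbbbabbbbbbbbbaaaaab')
  5 → (35, 'aaab')
  6 → (10, 'aaabbabaabbbbabbbbbbbbbaaaaab')
  7 → (36, 'aab')
  8 → (11, 'aabbabaabbbbabbbbbbbbbaaaaab')
  9 → (0, 'aabbabbaaaaaabbabaabbbbabbbbbbbbbaaaaab')
  10 → (17, 'aabbbbabbbbbbbbbaaaaab')
  11 → (37, 'ab')
  12 → (15, 'abaabbbbabbbbbbbbbaaaaab')
  13 → (4, 'abbaaaaaabbabaabbbbabbbbbbbbbaaaaab')
  14 → (12, 'abbabaabbbbabbbbbbbbbaaaaab')
  15 → (1, 'abbabbaaaaaabbabaabbbbabbbbbbbbbaaaaab')
  16 → (18, 'abbbbabbbbbbbbbaaaaab')
  17 → (23, 'abbbbbbbbbaaaaab')
  18 → (38, 'b')
  19 → (6, 'baaaaaabbabaabbbbabbbbbbbbbaaaaab')
  20 → (32, 'baaaaab')
  21 → (16, 'baabbbbabbbbbbbbbaaaaab')
  22 → (14, 'babaabbbbabbbbbbbbbaaaaab')
  23 → (3, 'babbaaaaaabbabaabbbbabbbbbbbbbaaaaab')
  24 → (22, 'babbbbbbbbbaaaaab')
  25 → (5, 'bbaaaaaabbabaabbbbabbbbbbbbbaaaaab')
  26 → (31, 'bbaaaaab')
  27 → (13, 'bbabaabbbbabbbbbbbbbaaaaab')
  28 → (2, 'bbabbaaaaaabbabaabbbbabbbbbbbbbaaaaab')
  29 → (21, 'bbabbbbbbbbbaaaaab')
  30 → (30, 'bbbaaaaab')
  31 → (20, 'bbbabbbbbbbbbaaaaab')
  32 → (29, 'bbbbaaaaab')
  33 → (19, 'bbbbabbbbbbbbbaaaaab')
  34 → (28, 'bbbbbaaaaab')
  35 → (27, 'bbbbbbaaaaab')
  36 → (26, 'bbbbbbbaaaaab')
  37 → (25, 'bbbbbbbbaaaaab')
  38 → (24, 'bbbbbbbbbaaaaab')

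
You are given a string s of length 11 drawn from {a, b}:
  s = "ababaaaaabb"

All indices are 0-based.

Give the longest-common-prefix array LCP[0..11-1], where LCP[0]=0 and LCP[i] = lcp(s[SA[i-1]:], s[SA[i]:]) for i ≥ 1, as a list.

sorted suffixes:
  #0 SA[0]=4  'aaaaabb'
  #1 SA[1]=5  'aaaabb'
  #2 SA[2]=6  'aaabb'
  #3 SA[3]=7  'aabb'
  #4 SA[4]=2  'abaaaaabb'
  #5 SA[5]=0  'ababaaaaabb'
  #6 SA[6]=8  'abb'
  #7 SA[7]=10  'b'
  #8 SA[8]=3  'baaaaabb'
  #9 SA[9]=1  'babaaaaabb'
  #10 SA[10]=9  'bb'

SA = [4, 5, 6, 7, 2, 0, 8, 10, 3, 1, 9]
i: (SA[i-1],SA[i]) lcp shared
  1: (4,5) 4 'aaaa'
  2: (5,6) 3 'aaa'
  3: (6,7) 2 'aa'
  4: (7,2) 1 'a'
  5: (2,0) 3 'aba'
  6: (0,8) 2 'ab'
  7: (8,10) 0 ''
  8: (10,3) 1 'b'
  9: (3,1) 2 'ba'
  10: (1,9) 1 'b'

[0, 4, 3, 2, 1, 3, 2, 0, 1, 2, 1]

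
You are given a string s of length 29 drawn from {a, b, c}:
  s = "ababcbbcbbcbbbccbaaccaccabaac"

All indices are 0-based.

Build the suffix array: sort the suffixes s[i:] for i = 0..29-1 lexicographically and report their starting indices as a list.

rank→(start, suffix):
  0 → (26, 'aac')
  1 → (17, 'aaccaccabaac')
  2 → (24, 'abaac')
  3 → (0, 'ababcbbcbbcbbbccbaaccaccabaac')
  4 → (2, 'abcbbcbbcbbbccbaaccaccabaac')
  5 → (27, 'ac')
  6 → (21, 'accabaac')
  7 → (18, 'accaccabaac')
  8 → (25, 'baac')
  9 → (16, 'baaccaccabaac')
  10 → (1, 'babcbbcbbcbbbccbaaccaccabaac')
  11 → (11, 'bbbccbaaccaccabaac')
  12 → (8, 'bbcbbbccbaaccaccabaac')
  13 → (5, 'bbcbbcbbbccbaaccaccabaac')
  14 → (12, 'bbccbaaccaccabaac')
  15 → (9, 'bcbbbccbaaccaccabaac')
  16 → (6, 'bcbbcbbbccbaaccaccabaac')
  17 → (3, 'bcbbcbbcbbbccbaaccaccabaac')
  18 → (13, 'bccbaaccaccabaac')
  19 → (28, 'c')
  20 → (23, 'cabaac')
  21 → (20, 'caccabaac')
  22 → (15, 'cbaaccaccabaac')
  23 → (10, 'cbbbccbaaccaccabaac')
  24 → (7, 'cbbcbbbccbaaccaccabaac')
  25 → (4, 'cbbcbbcbbbccbaaccaccabaac')
  26 → (22, 'ccabaac')
  27 → (19, 'ccaccabaac')
  28 → (14, 'ccbaaccaccabaac')

[26, 17, 24, 0, 2, 27, 21, 18, 25, 16, 1, 11, 8, 5, 12, 9, 6, 3, 13, 28, 23, 20, 15, 10, 7, 4, 22, 19, 14]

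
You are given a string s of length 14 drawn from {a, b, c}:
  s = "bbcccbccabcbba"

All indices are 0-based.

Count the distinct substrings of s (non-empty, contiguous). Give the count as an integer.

rank→(start, suffix):
  0 → (13, 'a')
  1 → (8, 'abcbba')
  2 → (12, 'ba')
  3 → (11, 'bba')
  4 → (0, 'bbcccbccabcbba')
  5 → (9, 'bcbba')
  6 → (5, 'bccabcbba')
  7 → (1, 'bcccbccabcbba')
  8 → (7, 'cabcbba')
  9 → (10, 'cbba')
  10 → (4, 'cbccabcbba')
  11 → (6, 'ccabcbba')
  12 → (3, 'ccbccabcbba')
  13 → (2, 'cccbccabcbba')

SA = [13, 8, 12, 11, 0, 9, 5, 1, 7, 10, 4, 6, 3, 2]
rank  pair      lcp
   1  s[13:],s[8:]  1  'a'
   2  s[8:],s[12:]  0  ''
   3  s[12:],s[11:]  1  'b'
   4  s[11:],s[0:]  2  'bb'
   5  s[0:],s[9:]  1  'b'
   6  s[9:],s[5:]  2  'bc'
   7  s[5:],s[1:]  3  'bcc'
   8  s[1:],s[7:]  0  ''
   9  s[7:],s[10:]  1  'c'
  10  s[10:],s[4:]  2  'cb'
  11  s[4:],s[6:]  1  'c'
  12  s[6:],s[3:]  2  'cc'
  13  s[3:],s[2:]  2  'cc'

n(n+1)/2 = 14·15/2 = 105
Σ LCP = 0 + 1 + 0 + 1 + 2 + 1 + 2 + 3 + 0 + 1 + 2 + 1 + 2 + 2 = 18
distinct = 105 − 18 = 87

87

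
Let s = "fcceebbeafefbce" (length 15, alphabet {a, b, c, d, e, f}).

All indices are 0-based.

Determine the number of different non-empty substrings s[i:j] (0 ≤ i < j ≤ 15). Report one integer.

109

rank | idx | suffix
   0 |   8 | afefbce
   1 |   5 | bbeafefbce
   2 |  12 | bce
   3 |   6 | beafefbce
   4 |   1 | cceebbeafefbce
   5 |  13 | ce
   6 |   2 | ceebbeafefbce
   7 |  14 | e
   8 |   7 | eafefbce
   9 |   4 | ebbeafefbce
  10 |   3 | eebbeafefbce
  11 |  10 | efbce
  12 |  11 | fbce
  13 |   0 | fcceebbeafefbce
  14 |   9 | fefbce

SA = [8, 5, 12, 6, 1, 13, 2, 14, 7, 4, 3, 10, 11, 0, 9]
rank  pair      lcp
   1  s[8:],s[5:]  0  ''
   2  s[5:],s[12:]  1  'b'
   3  s[12:],s[6:]  1  'b'
   4  s[6:],s[1:]  0  ''
   5  s[1:],s[13:]  1  'c'
   6  s[13:],s[2:]  2  'ce'
   7  s[2:],s[14:]  0  ''
   8  s[14:],s[7:]  1  'e'
   9  s[7:],s[4:]  1  'e'
  10  s[4:],s[3:]  1  'e'
  11  s[3:],s[10:]  1  'e'
  12  s[10:],s[11:]  0  ''
  13  s[11:],s[0:]  1  'f'
  14  s[0:],s[9:]  1  'f'

n(n+1)/2 = 15·16/2 = 120
Σ LCP = 0 + 0 + 1 + 1 + 0 + 1 + 2 + 0 + 1 + 1 + 1 + 1 + 0 + 1 + 1 = 11
distinct = 120 − 11 = 109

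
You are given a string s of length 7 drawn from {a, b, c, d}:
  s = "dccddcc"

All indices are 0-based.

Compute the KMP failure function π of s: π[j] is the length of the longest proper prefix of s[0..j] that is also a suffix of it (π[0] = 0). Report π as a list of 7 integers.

π[0] = 0
j=1 s[j]='c': π[1]=0 (border '')
j=2 s[j]='c': π[2]=0 (border '')
j=3 s[j]='d': π[3]=1 (border 'd')
j=4 s[j]='d': k: 1→0; π[4]=1 (border 'd')
j=5 s[j]='c': π[5]=2 (border 'dc')
j=6 s[j]='c': π[6]=3 (border 'dcc')

[0, 0, 0, 1, 1, 2, 3]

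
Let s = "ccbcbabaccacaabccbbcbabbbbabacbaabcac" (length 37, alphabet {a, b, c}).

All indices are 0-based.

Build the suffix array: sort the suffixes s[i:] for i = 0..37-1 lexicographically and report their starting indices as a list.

[31, 12, 26, 5, 21, 32, 13, 35, 10, 28, 7, 30, 25, 4, 20, 27, 6, 24, 23, 22, 17, 33, 2, 18, 14, 36, 11, 34, 9, 29, 3, 19, 16, 1, 8, 15, 0]

sorted suffixes:
  #0 SA[0]=31  'aabcac'
  #1 SA[1]=12  'aabccbbcbabbbbabacbaabcac'
  #2 SA[2]=26  'abacbaabcac'
  #3 SA[3]=5  'abaccacaabccbbcbabbbbabacbaabcac'
  #4 SA[4]=21  'abbbbabacbaabcac'
  #5 SA[5]=32  'abcac'
  #6 SA[6]=13  'abccbbcbabbbbabacbaabcac'
  #7 SA[7]=35  'ac'
  #8 SA[8]=10  'acaabccbbcbabbbbabacbaabcac'
  #9 SA[9]=28  'acbaabcac'
  #10 SA[10]=7  'accacaabccbbcbabbbbabacbaabcac'
  #11 SA[11]=30  'baabcac'
  #12 SA[12]=25  'babacbaabcac'
  #13 SA[13]=4  'babaccacaabccbbcbabbbbabacbaabcac'
  #14 SA[14]=20  'babbbbabacbaabcac'
  #15 SA[15]=27  'bacbaabcac'
  #16 SA[16]=6  'baccacaabccbbcbabbbbabacbaabcac'
  #17 SA[17]=24  'bbabacbaabcac'
  #18 SA[18]=23  'bbbabacbaabcac'
  #19 SA[19]=22  'bbbbabacbaabcac'
  #20 SA[20]=17  'bbcbabbbbabacbaabcac'
  #21 SA[21]=33  'bcac'
  #22 SA[22]=2  'bcbabaccacaabccbbcbabbbbabacbaabcac'
  #23 SA[23]=18  'bcbabbbbabacbaabcac'
  #24 SA[24]=14  'bccbbcbabbbbabacbaabcac'
  #25 SA[25]=36  'c'
  #26 SA[26]=11  'caabccbbcbabbbbabacbaabcac'
  #27 SA[27]=34  'cac'
  #28 SA[28]=9  'cacaabccbbcbabbbbabacbaabcac'
  #29 SA[29]=29  'cbaabcac'
  #30 SA[30]=3  'cbabaccacaabccbbcbabbbbabacbaabcac'
  #31 SA[31]=19  'cbabbbbabacbaabcac'
  #32 SA[32]=16  'cbbcbabbbbabacbaabcac'
  #33 SA[33]=1  'cbcbabaccacaabccbbcbabbbbabacbaabcac'
  #34 SA[34]=8  'ccacaabccbbcbabbbbabacbaabcac'
  #35 SA[35]=15  'ccbbcbabbbbabacbaabcac'
  #36 SA[36]=0  'ccbcbabaccacaabccbbcbabbbbabacbaabcac'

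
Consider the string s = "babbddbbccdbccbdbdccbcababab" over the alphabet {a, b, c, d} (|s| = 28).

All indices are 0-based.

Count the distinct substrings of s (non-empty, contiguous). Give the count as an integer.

rank→(start, suffix):
  0 → (26, 'ab')
  1 → (24, 'abab')
  2 → (22, 'ababab')
  3 → (1, 'abbddbbccdbccbdbdccbcababab')
  4 → (27, 'b')
  5 → (25, 'bab')
  6 → (23, 'babab')
  7 → (0, 'babbddbbccdbccbdbdccbcababab')
  8 → (6, 'bbccdbccbdbdccbcababab')
  9 → (2, 'bbddbbccdbccbdbdccbcababab')
  10 → (20, 'bcababab')
  11 → (11, 'bccbdbdccbcababab')
  12 → (7, 'bccdbccbdbdccbcababab')
  13 → (14, 'bdbdccbcababab')
  14 → (16, 'bdccbcababab')
  15 → (3, 'bddbbccdbccbdbdccbcababab')
  16 → (21, 'cababab')
  17 → (19, 'cbcababab')
  18 → (13, 'cbdbdccbcababab')
  19 → (18, 'ccbcababab')
  20 → (12, 'ccbdbdccbcababab')
  21 → (8, 'ccdbccbdbdccbcababab')
  22 → (9, 'cdbccbdbdccbcababab')
  23 → (5, 'dbbccdbccbdbdccbcababab')
  24 → (10, 'dbccbdbdccbcababab')
  25 → (15, 'dbdccbcababab')
  26 → (17, 'dccbcababab')
  27 → (4, 'ddbbccdbccbdbdccbcababab')

SA = [26, 24, 22, 1, 27, 25, 23, 0, 6, 2, 20, 11, 7, 14, 16, 3, 21, 19, 13, 18, 12, 8, 9, 5, 10, 15, 17, 4]
i: (SA[i-1],SA[i]) lcp shared
  1: (26,24) 2 'ab'
  2: (24,22) 4 'abab'
  3: (22,1) 2 'ab'
  4: (1,27) 0 ''
  5: (27,25) 1 'b'
  6: (25,23) 3 'bab'
  7: (23,0) 3 'bab'
  8: (0,6) 1 'b'
  9: (6,2) 2 'bb'
  10: (2,20) 1 'b'
  11: (20,11) 2 'bc'
  12: (11,7) 3 'bcc'
  13: (7,14) 1 'b'
  14: (14,16) 2 'bd'
  15: (16,3) 2 'bd'
  16: (3,21) 0 ''
  17: (21,19) 1 'c'
  18: (19,13) 2 'cb'
  19: (13,18) 1 'c'
  20: (18,12) 3 'ccb'
  21: (12,8) 2 'cc'
  22: (8,9) 1 'c'
  23: (9,5) 0 ''
  24: (5,10) 2 'db'
  25: (10,15) 2 'db'
  26: (15,17) 1 'd'
  27: (17,4) 1 'd'

n(n+1)/2 = 28·29/2 = 406
Σ LCP = 0 + 2 + 4 + 2 + 0 + 1 + 3 + 3 + 1 + 2 + 1 + 2 + 3 + 1 + 2 + 2 + 0 + 1 + 2 + 1 + 3 + 2 + 1 + 0 + 2 + 2 + 1 + 1 = 45
distinct = 406 − 45 = 361

361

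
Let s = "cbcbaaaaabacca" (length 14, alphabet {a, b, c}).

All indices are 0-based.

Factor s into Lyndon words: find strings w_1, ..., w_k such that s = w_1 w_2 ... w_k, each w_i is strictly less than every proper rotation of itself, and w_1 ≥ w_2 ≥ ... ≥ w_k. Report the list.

emit factor 1: 'c' (i=0, period=1)
emit factor 2: 'bc' (i=1, period=2)
emit factor 3: 'b' (i=3, period=1)
emit factor 4: 'aaaaabacc' (i=4, period=9)
emit factor 5: 'a' (i=13, period=1)

["c", "bc", "b", "aaaaabacc", "a"]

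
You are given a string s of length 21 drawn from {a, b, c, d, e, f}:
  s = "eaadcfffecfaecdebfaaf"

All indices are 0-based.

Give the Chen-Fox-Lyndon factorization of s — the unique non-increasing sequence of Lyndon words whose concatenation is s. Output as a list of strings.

emit factor 1: 'e' (i=0, period=1)
emit factor 2: 'aadcfffecfaecdebfaaf' (i=1, period=20)

["e", "aadcfffecfaecdebfaaf"]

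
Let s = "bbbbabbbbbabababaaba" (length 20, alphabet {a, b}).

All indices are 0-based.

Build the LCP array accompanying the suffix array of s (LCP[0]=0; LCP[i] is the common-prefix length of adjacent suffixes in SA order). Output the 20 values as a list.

[0, 1, 1, 3, 3, 5, 2, 0, 2, 2, 4, 6, 3, 1, 4, 2, 5, 3, 6, 4]

sorted suffixes:
  #0 SA[0]=19  'a'
  #1 SA[1]=16  'aaba'
  #2 SA[2]=17  'aba'
  #3 SA[3]=14  'abaaba'
  #4 SA[4]=12  'ababaaba'
  #5 SA[5]=10  'abababaaba'
  #6 SA[6]=4  'abbbbbabababaaba'
  #7 SA[7]=18  'ba'
  #8 SA[8]=15  'baaba'
  #9 SA[9]=13  'babaaba'
  #10 SA[10]=11  'bababaaba'
  #11 SA[11]=9  'babababaaba'
  #12 SA[12]=3  'babbbbbabababaaba'
  #13 SA[13]=8  'bbabababaaba'
  #14 SA[14]=2  'bbabbbbbabababaaba'
  #15 SA[15]=7  'bbbabababaaba'
  #16 SA[16]=1  'bbbabbbbbabababaaba'
  #17 SA[17]=6  'bbbbabababaaba'
  #18 SA[18]=0  'bbbbabbbbbabababaaba'
  #19 SA[19]=5  'bbbbbabababaaba'

SA = [19, 16, 17, 14, 12, 10, 4, 18, 15, 13, 11, 9, 3, 8, 2, 7, 1, 6, 0, 5]
rank  pair      lcp
   1  s[19:],s[16:]  1  'a'
   2  s[16:],s[17:]  1  'a'
   3  s[17:],s[14:]  3  'aba'
   4  s[14:],s[12:]  3  'aba'
   5  s[12:],s[10:]  5  'ababa'
   6  s[10:],s[4:]  2  'ab'
   7  s[4:],s[18:]  0  ''
   8  s[18:],s[15:]  2  'ba'
   9  s[15:],s[13:]  2  'ba'
  10  s[13:],s[11:]  4  'baba'
  11  s[11:],s[9:]  6  'bababa'
  12  s[9:],s[3:]  3  'bab'
  13  s[3:],s[8:]  1  'b'
  14  s[8:],s[2:]  4  'bbab'
  15  s[2:],s[7:]  2  'bb'
  16  s[7:],s[1:]  5  'bbbab'
  17  s[1:],s[6:]  3  'bbb'
  18  s[6:],s[0:]  6  'bbbbab'
  19  s[0:],s[5:]  4  'bbbb'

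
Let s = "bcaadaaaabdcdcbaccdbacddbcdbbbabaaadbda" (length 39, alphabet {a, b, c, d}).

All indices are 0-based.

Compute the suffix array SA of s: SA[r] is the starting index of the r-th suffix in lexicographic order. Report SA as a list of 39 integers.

rank→(start, suffix):
  0 → (38, 'a')
  1 → (5, 'aaaabdcdcbaccdbacddbcdbbbabaaadbda')
  2 → (6, 'aaabdcdcbaccdbacddbcdbbbabaaadbda')
  3 → (32, 'aaadbda')
  4 → (7, 'aabdcdcbaccdbacddbcdbbbabaaadbda')
  5 → (2, 'aadaaaabdcdcbaccdbacddbcdbbbabaaadbda')
  6 → (33, 'aadbda')
  7 → (30, 'abaaadbda')
  8 → (8, 'abdcdcbaccdbacddbcdbbbabaaadbda')
  9 → (15, 'accdbacddbcdbbbabaaadbda')
  10 → (20, 'acddbcdbbbabaaadbda')
  11 → (3, 'adaaaabdcdcbaccdbacddbcdbbbabaaadbda')
  12 → (34, 'adbda')
  13 → (31, 'baaadbda')
  14 → (29, 'babaaadbda')
  15 → (14, 'baccdbacddbcdbbbabaaadbda')
  16 → (19, 'bacddbcdbbbabaaadbda')
  17 → (28, 'bbabaaadbda')
  18 → (27, 'bbbabaaadbda')
  19 → (0, 'bcaadaaaabdcdcbaccdbacddbcdbbbabaaadbda')
  20 → (24, 'bcdbbbabaaadbda')
  21 → (36, 'bda')
  22 → (9, 'bdcdcbaccdbacddbcdbbbabaaadbda')
  23 → (1, 'caadaaaabdcdcbaccdbacddbcdbbbabaaadbda')
  24 → (13, 'cbaccdbacddbcdbbbabaaadbda')
  25 → (16, 'ccdbacddbcdbbbabaaadbda')
  26 → (17, 'cdbacddbcdbbbabaaadbda')
  27 → (25, 'cdbbbabaaadbda')
  28 → (11, 'cdcbaccdbacddbcdbbbabaaadbda')
  29 → (21, 'cddbcdbbbabaaadbda')
  30 → (37, 'da')
  31 → (4, 'daaaabdcdcbaccdbacddbcdbbbabaaadbda')
  32 → (18, 'dbacddbcdbbbabaaadbda')
  33 → (26, 'dbbbabaaadbda')
  34 → (23, 'dbcdbbbabaaadbda')
  35 → (35, 'dbda')
  36 → (12, 'dcbaccdbacddbcdbbbabaaadbda')
  37 → (10, 'dcdcbaccdbacddbcdbbbabaaadbda')
  38 → (22, 'ddbcdbbbabaaadbda')

[38, 5, 6, 32, 7, 2, 33, 30, 8, 15, 20, 3, 34, 31, 29, 14, 19, 28, 27, 0, 24, 36, 9, 1, 13, 16, 17, 25, 11, 21, 37, 4, 18, 26, 23, 35, 12, 10, 22]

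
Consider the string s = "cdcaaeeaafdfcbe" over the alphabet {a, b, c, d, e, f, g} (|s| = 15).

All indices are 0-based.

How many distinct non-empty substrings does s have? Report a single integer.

sorted suffixes:
  #0 SA[0]=3  'aaeeaafdfcbe'
  #1 SA[1]=7  'aafdfcbe'
  #2 SA[2]=4  'aeeaafdfcbe'
  #3 SA[3]=8  'afdfcbe'
  #4 SA[4]=13  'be'
  #5 SA[5]=2  'caaeeaafdfcbe'
  #6 SA[6]=12  'cbe'
  #7 SA[7]=0  'cdcaaeeaafdfcbe'
  #8 SA[8]=1  'dcaaeeaafdfcbe'
  #9 SA[9]=10  'dfcbe'
  #10 SA[10]=14  'e'
  #11 SA[11]=6  'eaafdfcbe'
  #12 SA[12]=5  'eeaafdfcbe'
  #13 SA[13]=11  'fcbe'
  #14 SA[14]=9  'fdfcbe'

SA = [3, 7, 4, 8, 13, 2, 12, 0, 1, 10, 14, 6, 5, 11, 9]
[i] adj suffixes → lcp
  [1] 3/7 → 2 ('aa')
  [2] 7/4 → 1 ('a')
  [3] 4/8 → 1 ('a')
  [4] 8/13 → 0 ('')
  [5] 13/2 → 0 ('')
  [6] 2/12 → 1 ('c')
  [7] 12/0 → 1 ('c')
  [8] 0/1 → 0 ('')
  [9] 1/10 → 1 ('d')
  [10] 10/14 → 0 ('')
  [11] 14/6 → 1 ('e')
  [12] 6/5 → 1 ('e')
  [13] 5/11 → 0 ('')
  [14] 11/9 → 1 ('f')

n(n+1)/2 = 15·16/2 = 120
Σ LCP = 0 + 2 + 1 + 1 + 0 + 0 + 1 + 1 + 0 + 1 + 0 + 1 + 1 + 0 + 1 = 10
distinct = 120 − 10 = 110

110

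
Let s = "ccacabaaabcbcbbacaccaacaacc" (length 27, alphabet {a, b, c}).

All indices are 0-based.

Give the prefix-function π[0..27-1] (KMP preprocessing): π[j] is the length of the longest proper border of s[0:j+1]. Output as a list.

π[0] = 0
j=1 s[j]='c': π[1]=1 (border 'c')
j=2 s[j]='a': k: 1→0; π[2]=0 (border '')
j=3 s[j]='c': π[3]=1 (border 'c')
j=4 s[j]='a': k: 1→0; π[4]=0 (border '')
j=5 s[j]='b': π[5]=0 (border '')
j=6 s[j]='a': π[6]=0 (border '')
j=7 s[j]='a': π[7]=0 (border '')
j=8 s[j]='a': π[8]=0 (border '')
j=9 s[j]='b': π[9]=0 (border '')
j=10 s[j]='c': π[10]=1 (border 'c')
j=11 s[j]='b': k: 1→0; π[11]=0 (border '')
j=12 s[j]='c': π[12]=1 (border 'c')
j=13 s[j]='b': k: 1→0; π[13]=0 (border '')
j=14 s[j]='b': π[14]=0 (border '')
j=15 s[j]='a': π[15]=0 (border '')
j=16 s[j]='c': π[16]=1 (border 'c')
j=17 s[j]='a': k: 1→0; π[17]=0 (border '')
j=18 s[j]='c': π[18]=1 (border 'c')
j=19 s[j]='c': π[19]=2 (border 'cc')
j=20 s[j]='a': π[20]=3 (border 'cca')
j=21 s[j]='a': k: 3→0; π[21]=0 (border '')
j=22 s[j]='c': π[22]=1 (border 'c')
j=23 s[j]='a': k: 1→0; π[23]=0 (border '')
j=24 s[j]='a': π[24]=0 (border '')
j=25 s[j]='c': π[25]=1 (border 'c')
j=26 s[j]='c': π[26]=2 (border 'cc')

[0, 1, 0, 1, 0, 0, 0, 0, 0, 0, 1, 0, 1, 0, 0, 0, 1, 0, 1, 2, 3, 0, 1, 0, 0, 1, 2]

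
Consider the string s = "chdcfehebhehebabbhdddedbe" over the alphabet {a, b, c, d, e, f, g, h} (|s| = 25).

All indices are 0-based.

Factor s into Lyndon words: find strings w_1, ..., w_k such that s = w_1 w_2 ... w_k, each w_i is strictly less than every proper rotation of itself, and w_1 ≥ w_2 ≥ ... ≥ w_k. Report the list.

["chd", "cfehe", "bhehe", "b", "abbhdddedbe"]

emit factor 1: 'chd' (i=0, period=3)
emit factor 2: 'cfehe' (i=3, period=5)
emit factor 3: 'bhehe' (i=8, period=5)
emit factor 4: 'b' (i=13, period=1)
emit factor 5: 'abbhdddedbe' (i=14, period=11)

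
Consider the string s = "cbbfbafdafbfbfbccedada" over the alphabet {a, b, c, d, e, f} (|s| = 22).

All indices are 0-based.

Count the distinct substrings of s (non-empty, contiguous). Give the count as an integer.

225

rank→(start, suffix):
  0 → (21, 'a')
  1 → (19, 'ada')
  2 → (8, 'afbfbfbccedada')
  3 → (5, 'afdafbfbfbccedada')
  4 → (4, 'bafdafbfbfbccedada')
  5 → (1, 'bbfbafdafbfbfbccedada')
  6 → (14, 'bccedada')
  7 → (2, 'bfbafdafbfbfbccedada')
  8 → (12, 'bfbccedada')
  9 → (10, 'bfbfbccedada')
  10 → (0, 'cbbfbafdafbfbfbccedada')
  11 → (15, 'ccedada')
  12 → (16, 'cedada')
  13 → (20, 'da')
  14 → (18, 'dada')
  15 → (7, 'dafbfbfbccedada')
  16 → (17, 'edada')
  17 → (3, 'fbafdafbfbfbccedada')
  18 → (13, 'fbccedada')
  19 → (11, 'fbfbccedada')
  20 → (9, 'fbfbfbccedada')
  21 → (6, 'fdafbfbfbccedada')

SA = [21, 19, 8, 5, 4, 1, 14, 2, 12, 10, 0, 15, 16, 20, 18, 7, 17, 3, 13, 11, 9, 6]
i: (SA[i-1],SA[i]) lcp shared
  1: (21,19) 1 'a'
  2: (19,8) 1 'a'
  3: (8,5) 2 'af'
  4: (5,4) 0 ''
  5: (4,1) 1 'b'
  6: (1,14) 1 'b'
  7: (14,2) 1 'b'
  8: (2,12) 3 'bfb'
  9: (12,10) 3 'bfb'
  10: (10,0) 0 ''
  11: (0,15) 1 'c'
  12: (15,16) 1 'c'
  13: (16,20) 0 ''
  14: (20,18) 2 'da'
  15: (18,7) 2 'da'
  16: (7,17) 0 ''
  17: (17,3) 0 ''
  18: (3,13) 2 'fb'
  19: (13,11) 2 'fb'
  20: (11,9) 4 'fbfb'
  21: (9,6) 1 'f'

n(n+1)/2 = 22·23/2 = 253
Σ LCP = 0 + 1 + 1 + 2 + 0 + 1 + 1 + 1 + 3 + 3 + 0 + 1 + 1 + 0 + 2 + 2 + 0 + 0 + 2 + 2 + 4 + 1 = 28
distinct = 253 − 28 = 225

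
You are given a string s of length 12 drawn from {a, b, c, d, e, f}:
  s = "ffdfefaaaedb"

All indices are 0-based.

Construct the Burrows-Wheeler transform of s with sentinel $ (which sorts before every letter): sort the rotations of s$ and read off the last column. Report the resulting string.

bfaadefafefd$

rank  rotation       last
    0  $ffdfefaaaedb  b
    1  aaaedb$ffdfef  f
    2  aaedb$ffdfefa  a
    3  aedb$ffdfefaa  a
    4  b$ffdfefaaaed  d
    5  db$ffdfefaaae  e
    6  dfefaaaedb$ff  f
    7  edb$ffdfefaaa  a
    8  efaaaedb$ffdf  f
    9  faaaedb$ffdfe  e
   10  fdfefaaaedb$f  f
   11  fefaaaedb$ffd  d
   12  ffdfefaaaedb$  $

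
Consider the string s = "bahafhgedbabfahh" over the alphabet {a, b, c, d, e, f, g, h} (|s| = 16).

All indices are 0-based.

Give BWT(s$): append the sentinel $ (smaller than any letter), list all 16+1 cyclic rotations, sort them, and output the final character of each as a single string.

hbhbfd$aegbahhafa

rank  rotation           last
    0  $bahafhgedbabfahh  h
    1  abfahh$bahafhgedb  b
    2  afhgedbabfahh$bah  h
    3  ahafhgedbabfahh$b  b
    4  ahh$bahafhgedbabf  f
    5  babfahh$bahafhged  d
    6  bahafhgedbabfahh$  $
    7  bfahh$bahafhgedba  a
    8  dbabfahh$bahafhge  e
    9  edbabfahh$bahafhg  g
   10  fahh$bahafhgedbab  b
   11  fhgedbabfahh$baha  a
   12  gedbabfahh$bahafh  h
   13  h$bahafhgedbabfah  h
   14  hafhgedbabfahh$ba  a
   15  hgedbabfahh$bahaf  f
   16  hh$bahafhgedbabfa  a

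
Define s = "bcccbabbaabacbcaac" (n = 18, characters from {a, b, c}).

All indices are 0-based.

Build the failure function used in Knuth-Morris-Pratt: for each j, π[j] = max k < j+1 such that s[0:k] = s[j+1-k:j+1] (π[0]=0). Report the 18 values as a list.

π[0] = 0
j=1 s[j]='c': π[1]=0 (border '')
j=2 s[j]='c': π[2]=0 (border '')
j=3 s[j]='c': π[3]=0 (border '')
j=4 s[j]='b': π[4]=1 (border 'b')
j=5 s[j]='a': k: 1→0; π[5]=0 (border '')
j=6 s[j]='b': π[6]=1 (border 'b')
j=7 s[j]='b': k: 1→0; π[7]=1 (border 'b')
j=8 s[j]='a': k: 1→0; π[8]=0 (border '')
j=9 s[j]='a': π[9]=0 (border '')
j=10 s[j]='b': π[10]=1 (border 'b')
j=11 s[j]='a': k: 1→0; π[11]=0 (border '')
j=12 s[j]='c': π[12]=0 (border '')
j=13 s[j]='b': π[13]=1 (border 'b')
j=14 s[j]='c': π[14]=2 (border 'bc')
j=15 s[j]='a': k: 2→0; π[15]=0 (border '')
j=16 s[j]='a': π[16]=0 (border '')
j=17 s[j]='c': π[17]=0 (border '')

[0, 0, 0, 0, 1, 0, 1, 1, 0, 0, 1, 0, 0, 1, 2, 0, 0, 0]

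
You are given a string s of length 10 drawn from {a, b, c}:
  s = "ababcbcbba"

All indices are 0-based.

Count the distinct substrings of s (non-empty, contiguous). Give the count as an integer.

43

sorted suffixes:
  #0 SA[0]=9  'a'
  #1 SA[1]=0  'ababcbcbba'
  #2 SA[2]=2  'abcbcbba'
  #3 SA[3]=8  'ba'
  #4 SA[4]=1  'babcbcbba'
  #5 SA[5]=7  'bba'
  #6 SA[6]=5  'bcbba'
  #7 SA[7]=3  'bcbcbba'
  #8 SA[8]=6  'cbba'
  #9 SA[9]=4  'cbcbba'

SA = [9, 0, 2, 8, 1, 7, 5, 3, 6, 4]
[i] adj suffixes → lcp
  [1] 9/0 → 1 ('a')
  [2] 0/2 → 2 ('ab')
  [3] 2/8 → 0 ('')
  [4] 8/1 → 2 ('ba')
  [5] 1/7 → 1 ('b')
  [6] 7/5 → 1 ('b')
  [7] 5/3 → 3 ('bcb')
  [8] 3/6 → 0 ('')
  [9] 6/4 → 2 ('cb')

n(n+1)/2 = 10·11/2 = 55
Σ LCP = 0 + 1 + 2 + 0 + 2 + 1 + 1 + 3 + 0 + 2 = 12
distinct = 55 − 12 = 43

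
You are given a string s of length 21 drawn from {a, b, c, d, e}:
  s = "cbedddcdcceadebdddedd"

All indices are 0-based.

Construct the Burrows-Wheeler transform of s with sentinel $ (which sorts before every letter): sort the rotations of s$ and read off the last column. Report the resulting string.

rank  rotation                last
    0  $cbedddcdcceadebdddedd  d
    1  adebdddedd$cbedddcdcce  e
    2  bdddedd$cbedddcdcceade  e
    3  bedddcdcceadebdddedd$c  c
    4  cbedddcdcceadebdddedd$  $
    5  cceadebdddedd$cbedddcd  d
    6  cdcceadebdddedd$cbeddd  d
    7  ceadebdddedd$cbedddcdc  c
    8  d$cbedddcdcceadebddded  d
    9  dcceadebdddedd$cbedddc  c
   10  dcdcceadebdddedd$cbedd  d
   11  dd$cbedddcdcceadebddde  e
   12  ddcdcceadebdddedd$cbed  d
   13  dddcdcceadebdddedd$cbe  e
   14  dddedd$cbedddcdcceadeb  b
   15  ddedd$cbedddcdcceadebd  d
   16  debdddedd$cbedddcdccea  a
   17  dedd$cbedddcdcceadebdd  d
   18  eadebdddedd$cbedddcdcc  c
   19  ebdddedd$cbedddcdccead  d
   20  edd$cbedddcdcceadebddd  d
   21  edddcdcceadebdddedd$cb  b

deec$ddcdcdedebdadcddb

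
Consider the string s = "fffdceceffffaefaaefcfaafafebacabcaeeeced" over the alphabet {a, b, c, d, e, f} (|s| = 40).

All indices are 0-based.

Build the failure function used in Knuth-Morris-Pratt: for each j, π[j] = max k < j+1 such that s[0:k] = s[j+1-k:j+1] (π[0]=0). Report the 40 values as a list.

[0, 1, 2, 0, 0, 0, 0, 0, 1, 2, 3, 3, 0, 0, 1, 0, 0, 0, 1, 0, 1, 0, 0, 1, 0, 1, 0, 0, 0, 0, 0, 0, 0, 0, 0, 0, 0, 0, 0, 0]

π[0] = 0
j=1 s[j]='f': π[1]=1 (border 'f')
j=2 s[j]='f': π[2]=2 (border 'ff')
j=3 s[j]='d': k: 2→1→0; π[3]=0 (border '')
j=4 s[j]='c': π[4]=0 (border '')
j=5 s[j]='e': π[5]=0 (border '')
j=6 s[j]='c': π[6]=0 (border '')
j=7 s[j]='e': π[7]=0 (border '')
j=8 s[j]='f': π[8]=1 (border 'f')
j=9 s[j]='f': π[9]=2 (border 'ff')
j=10 s[j]='f': π[10]=3 (border 'fff')
j=11 s[j]='f': k: 3→2; π[11]=3 (border 'fff')
j=12 s[j]='a': k: 3→2→1→0; π[12]=0 (border '')
j=13 s[j]='e': π[13]=0 (border '')
j=14 s[j]='f': π[14]=1 (border 'f')
j=15 s[j]='a': k: 1→0; π[15]=0 (border '')
j=16 s[j]='a': π[16]=0 (border '')
j=17 s[j]='e': π[17]=0 (border '')
j=18 s[j]='f': π[18]=1 (border 'f')
j=19 s[j]='c': k: 1→0; π[19]=0 (border '')
j=20 s[j]='f': π[20]=1 (border 'f')
j=21 s[j]='a': k: 1→0; π[21]=0 (border '')
j=22 s[j]='a': π[22]=0 (border '')
j=23 s[j]='f': π[23]=1 (border 'f')
j=24 s[j]='a': k: 1→0; π[24]=0 (border '')
j=25 s[j]='f': π[25]=1 (border 'f')
j=26 s[j]='e': k: 1→0; π[26]=0 (border '')
j=27 s[j]='b': π[27]=0 (border '')
j=28 s[j]='a': π[28]=0 (border '')
j=29 s[j]='c': π[29]=0 (border '')
j=30 s[j]='a': π[30]=0 (border '')
j=31 s[j]='b': π[31]=0 (border '')
j=32 s[j]='c': π[32]=0 (border '')
j=33 s[j]='a': π[33]=0 (border '')
j=34 s[j]='e': π[34]=0 (border '')
j=35 s[j]='e': π[35]=0 (border '')
j=36 s[j]='e': π[36]=0 (border '')
j=37 s[j]='c': π[37]=0 (border '')
j=38 s[j]='e': π[38]=0 (border '')
j=39 s[j]='d': π[39]=0 (border '')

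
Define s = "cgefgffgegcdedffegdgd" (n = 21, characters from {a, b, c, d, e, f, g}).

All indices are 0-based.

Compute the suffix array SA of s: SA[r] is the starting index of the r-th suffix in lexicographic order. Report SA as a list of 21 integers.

rank | idx | suffix
   0 |  10 | cdedffegdgd
   1 |   0 | cgefgffgegcdedffegdgd
   2 |  20 | d
   3 |  11 | dedffegdgd
   4 |  13 | dffegdgd
   5 |  18 | dgd
   6 |  12 | edffegdgd
   7 |   2 | efgffgegcdedffegdgd
   8 |   8 | egcdedffegdgd
   9 |  16 | egdgd
  10 |  15 | fegdgd
  11 |  14 | ffegdgd
  12 |   5 | ffgegcdedffegdgd
  13 |   6 | fgegcdedffegdgd
  14 |   3 | fgffgegcdedffegdgd
  15 |   9 | gcdedffegdgd
  16 |  19 | gd
  17 |  17 | gdgd
  18 |   1 | gefgffgegcdedffegdgd
  19 |   7 | gegcdedffegdgd
  20 |   4 | gffgegcdedffegdgd

[10, 0, 20, 11, 13, 18, 12, 2, 8, 16, 15, 14, 5, 6, 3, 9, 19, 17, 1, 7, 4]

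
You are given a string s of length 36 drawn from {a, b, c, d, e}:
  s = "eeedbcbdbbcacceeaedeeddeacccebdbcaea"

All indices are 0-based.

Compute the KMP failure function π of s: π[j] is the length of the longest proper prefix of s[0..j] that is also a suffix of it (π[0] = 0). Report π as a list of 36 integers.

[0, 1, 2, 0, 0, 0, 0, 0, 0, 0, 0, 0, 0, 0, 1, 2, 0, 1, 0, 1, 2, 0, 0, 1, 0, 0, 0, 0, 1, 0, 0, 0, 0, 0, 1, 0]

π[0] = 0
j=1 s[j]='e': π[1]=1 (border 'e')
j=2 s[j]='e': π[2]=2 (border 'ee')
j=3 s[j]='d': k: 2→1→0; π[3]=0 (border '')
j=4 s[j]='b': π[4]=0 (border '')
j=5 s[j]='c': π[5]=0 (border '')
j=6 s[j]='b': π[6]=0 (border '')
j=7 s[j]='d': π[7]=0 (border '')
j=8 s[j]='b': π[8]=0 (border '')
j=9 s[j]='b': π[9]=0 (border '')
j=10 s[j]='c': π[10]=0 (border '')
j=11 s[j]='a': π[11]=0 (border '')
j=12 s[j]='c': π[12]=0 (border '')
j=13 s[j]='c': π[13]=0 (border '')
j=14 s[j]='e': π[14]=1 (border 'e')
j=15 s[j]='e': π[15]=2 (border 'ee')
j=16 s[j]='a': k: 2→1→0; π[16]=0 (border '')
j=17 s[j]='e': π[17]=1 (border 'e')
j=18 s[j]='d': k: 1→0; π[18]=0 (border '')
j=19 s[j]='e': π[19]=1 (border 'e')
j=20 s[j]='e': π[20]=2 (border 'ee')
j=21 s[j]='d': k: 2→1→0; π[21]=0 (border '')
j=22 s[j]='d': π[22]=0 (border '')
j=23 s[j]='e': π[23]=1 (border 'e')
j=24 s[j]='a': k: 1→0; π[24]=0 (border '')
j=25 s[j]='c': π[25]=0 (border '')
j=26 s[j]='c': π[26]=0 (border '')
j=27 s[j]='c': π[27]=0 (border '')
j=28 s[j]='e': π[28]=1 (border 'e')
j=29 s[j]='b': k: 1→0; π[29]=0 (border '')
j=30 s[j]='d': π[30]=0 (border '')
j=31 s[j]='b': π[31]=0 (border '')
j=32 s[j]='c': π[32]=0 (border '')
j=33 s[j]='a': π[33]=0 (border '')
j=34 s[j]='e': π[34]=1 (border 'e')
j=35 s[j]='a': k: 1→0; π[35]=0 (border '')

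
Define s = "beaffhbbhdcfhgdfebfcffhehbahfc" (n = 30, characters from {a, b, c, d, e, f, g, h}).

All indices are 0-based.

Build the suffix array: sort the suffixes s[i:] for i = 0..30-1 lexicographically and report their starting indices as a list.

rank→(start, suffix):
  0 → (2, 'affhbbhdcfhgdfebfcffhehbahfc')
  1 → (26, 'ahfc')
  2 → (25, 'bahfc')
  3 → (6, 'bbhdcfhgdfebfcffhehbahfc')
  4 → (0, 'beaffhbbhdcfhgdfebfcffhehbahfc')
  5 → (17, 'bfcffhehbahfc')
  6 → (7, 'bhdcfhgdfebfcffhehbahfc')
  7 → (29, 'c')
  8 → (19, 'cffhehbahfc')
  9 → (10, 'cfhgdfebfcffhehbahfc')
  10 → (9, 'dcfhgdfebfcffhehbahfc')
  11 → (14, 'dfebfcffhehbahfc')
  12 → (1, 'eaffhbbhdcfhgdfebfcffhehbahfc')
  13 → (16, 'ebfcffhehbahfc')
  14 → (23, 'ehbahfc')
  15 → (28, 'fc')
  16 → (18, 'fcffhehbahfc')
  17 → (15, 'febfcffhehbahfc')
  18 → (3, 'ffhbbhdcfhgdfebfcffhehbahfc')
  19 → (20, 'ffhehbahfc')
  20 → (4, 'fhbbhdcfhgdfebfcffhehbahfc')
  21 → (21, 'fhehbahfc')
  22 → (11, 'fhgdfebfcffhehbahfc')
  23 → (13, 'gdfebfcffhehbahfc')
  24 → (24, 'hbahfc')
  25 → (5, 'hbbhdcfhgdfebfcffhehbahfc')
  26 → (8, 'hdcfhgdfebfcffhehbahfc')
  27 → (22, 'hehbahfc')
  28 → (27, 'hfc')
  29 → (12, 'hgdfebfcffhehbahfc')

[2, 26, 25, 6, 0, 17, 7, 29, 19, 10, 9, 14, 1, 16, 23, 28, 18, 15, 3, 20, 4, 21, 11, 13, 24, 5, 8, 22, 27, 12]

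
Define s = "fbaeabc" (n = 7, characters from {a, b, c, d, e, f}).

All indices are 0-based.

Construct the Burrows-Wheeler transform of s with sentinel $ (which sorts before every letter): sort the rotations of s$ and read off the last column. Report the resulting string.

cebfaba$

rank  rotation  last
    0  $fbaeabc  c
    1  abc$fbae  e
    2  aeabc$fb  b
    3  baeabc$f  f
    4  bc$fbaea  a
    5  c$fbaeab  b
    6  eabc$fba  a
    7  fbaeabc$  $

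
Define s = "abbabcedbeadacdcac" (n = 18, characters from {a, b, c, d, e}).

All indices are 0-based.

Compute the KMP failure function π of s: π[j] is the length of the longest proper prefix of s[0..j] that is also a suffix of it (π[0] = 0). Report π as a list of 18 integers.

[0, 0, 0, 1, 2, 0, 0, 0, 0, 0, 1, 0, 1, 0, 0, 0, 1, 0]

π[0] = 0
j=1 s[j]='b': π[1]=0 (border '')
j=2 s[j]='b': π[2]=0 (border '')
j=3 s[j]='a': π[3]=1 (border 'a')
j=4 s[j]='b': π[4]=2 (border 'ab')
j=5 s[j]='c': k: 2→0; π[5]=0 (border '')
j=6 s[j]='e': π[6]=0 (border '')
j=7 s[j]='d': π[7]=0 (border '')
j=8 s[j]='b': π[8]=0 (border '')
j=9 s[j]='e': π[9]=0 (border '')
j=10 s[j]='a': π[10]=1 (border 'a')
j=11 s[j]='d': k: 1→0; π[11]=0 (border '')
j=12 s[j]='a': π[12]=1 (border 'a')
j=13 s[j]='c': k: 1→0; π[13]=0 (border '')
j=14 s[j]='d': π[14]=0 (border '')
j=15 s[j]='c': π[15]=0 (border '')
j=16 s[j]='a': π[16]=1 (border 'a')
j=17 s[j]='c': k: 1→0; π[17]=0 (border '')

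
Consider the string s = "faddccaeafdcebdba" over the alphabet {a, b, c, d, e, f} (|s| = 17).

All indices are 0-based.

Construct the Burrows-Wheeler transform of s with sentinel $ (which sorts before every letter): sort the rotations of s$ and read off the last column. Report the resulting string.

rank  rotation            last
    0  $faddccaeafdcebdba  a
    1  a$faddccaeafdcebdb  b
    2  addccaeafdcebdba$f  f
    3  aeafdcebdba$faddcc  c
    4  afdcebdba$faddccae  e
    5  ba$faddccaeafdcebd  d
    6  bdba$faddccaeafdce  e
    7  caeafdcebdba$faddc  c
    8  ccaeafdcebdba$fadd  d
    9  cebdba$faddccaeafd  d
   10  dba$faddccaeafdceb  b
   11  dccaeafdcebdba$fad  d
   12  dcebdba$faddccaeaf  f
   13  ddccaeafdcebdba$fa  a
   14  eafdcebdba$faddcca  a
   15  ebdba$faddccaeafdc  c
   16  faddccaeafdcebdba$  $
   17  fdcebdba$faddccaea  a

abfcedecddbdfaac$a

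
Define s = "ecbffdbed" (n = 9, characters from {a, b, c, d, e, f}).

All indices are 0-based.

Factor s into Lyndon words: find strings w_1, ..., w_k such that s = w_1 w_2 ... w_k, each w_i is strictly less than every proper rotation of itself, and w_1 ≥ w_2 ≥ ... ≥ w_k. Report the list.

["e", "c", "bffd", "bed"]

emit factor 1: 'e' (i=0, period=1)
emit factor 2: 'c' (i=1, period=1)
emit factor 3: 'bffd' (i=2, period=4)
emit factor 4: 'bed' (i=6, period=3)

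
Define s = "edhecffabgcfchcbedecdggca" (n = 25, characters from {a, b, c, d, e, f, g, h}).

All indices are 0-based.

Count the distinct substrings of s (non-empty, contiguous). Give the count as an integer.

sorted suffixes:
  #0 SA[0]=24  'a'
  #1 SA[1]=7  'abgcfchcbedecdggca'
  #2 SA[2]=15  'bedecdggca'
  #3 SA[3]=8  'bgcfchcbedecdggca'
  #4 SA[4]=23  'ca'
  #5 SA[5]=14  'cbedecdggca'
  #6 SA[6]=19  'cdggca'
  #7 SA[7]=10  'cfchcbedecdggca'
  #8 SA[8]=4  'cffabgcfchcbedecdggca'
  #9 SA[9]=12  'chcbedecdggca'
  #10 SA[10]=17  'decdggca'
  #11 SA[11]=20  'dggca'
  #12 SA[12]=1  'dhecffabgcfchcbedecdggca'
  #13 SA[13]=18  'ecdggca'
  #14 SA[14]=3  'ecffabgcfchcbedecdggca'
  #15 SA[15]=16  'edecdggca'
  #16 SA[16]=0  'edhecffabgcfchcbedecdggca'
  #17 SA[17]=6  'fabgcfchcbedecdggca'
  #18 SA[18]=11  'fchcbedecdggca'
  #19 SA[19]=5  'ffabgcfchcbedecdggca'
  #20 SA[20]=22  'gca'
  #21 SA[21]=9  'gcfchcbedecdggca'
  #22 SA[22]=21  'ggca'
  #23 SA[23]=13  'hcbedecdggca'
  #24 SA[24]=2  'hecffabgcfchcbedecdggca'

SA = [24, 7, 15, 8, 23, 14, 19, 10, 4, 12, 17, 20, 1, 18, 3, 16, 0, 6, 11, 5, 22, 9, 21, 13, 2]
i: (SA[i-1],SA[i]) lcp shared
  1: (24,7) 1 'a'
  2: (7,15) 0 ''
  3: (15,8) 1 'b'
  4: (8,23) 0 ''
  5: (23,14) 1 'c'
  6: (14,19) 1 'c'
  7: (19,10) 1 'c'
  8: (10,4) 2 'cf'
  9: (4,12) 1 'c'
  10: (12,17) 0 ''
  11: (17,20) 1 'd'
  12: (20,1) 1 'd'
  13: (1,18) 0 ''
  14: (18,3) 2 'ec'
  15: (3,16) 1 'e'
  16: (16,0) 2 'ed'
  17: (0,6) 0 ''
  18: (6,11) 1 'f'
  19: (11,5) 1 'f'
  20: (5,22) 0 ''
  21: (22,9) 2 'gc'
  22: (9,21) 1 'g'
  23: (21,13) 0 ''
  24: (13,2) 1 'h'

n(n+1)/2 = 25·26/2 = 325
Σ LCP = 0 + 1 + 0 + 1 + 0 + 1 + 1 + 1 + 2 + 1 + 0 + 1 + 1 + 0 + 2 + 1 + 2 + 0 + 1 + 1 + 0 + 2 + 1 + 0 + 1 = 21
distinct = 325 − 21 = 304

304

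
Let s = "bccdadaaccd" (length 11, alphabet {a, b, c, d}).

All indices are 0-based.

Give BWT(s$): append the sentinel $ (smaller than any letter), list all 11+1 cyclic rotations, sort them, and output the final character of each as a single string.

ddad$abcccac

rank  rotation      last
    0  $bccdadaaccd  d
    1  aaccd$bccdad  d
    2  accd$bccdada  a
    3  adaaccd$bccd  d
    4  bccdadaaccd$  $
    5  ccd$bccdadaa  a
    6  ccdadaaccd$b  b
    7  cd$bccdadaac  c
    8  cdadaaccd$bc  c
    9  d$bccdadaacc  c
   10  daaccd$bccda  a
   11  dadaaccd$bcc  c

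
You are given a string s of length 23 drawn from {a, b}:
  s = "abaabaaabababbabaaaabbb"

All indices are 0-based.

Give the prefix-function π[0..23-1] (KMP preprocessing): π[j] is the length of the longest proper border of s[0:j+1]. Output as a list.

π[0] = 0
j=1 s[j]='b': π[1]=0 (border '')
j=2 s[j]='a': π[2]=1 (border 'a')
j=3 s[j]='a': k: 1→0; π[3]=1 (border 'a')
j=4 s[j]='b': π[4]=2 (border 'ab')
j=5 s[j]='a': π[5]=3 (border 'aba')
j=6 s[j]='a': π[6]=4 (border 'abaa')
j=7 s[j]='a': k: 4→1→0; π[7]=1 (border 'a')
j=8 s[j]='b': π[8]=2 (border 'ab')
j=9 s[j]='a': π[9]=3 (border 'aba')
j=10 s[j]='b': k: 3→1; π[10]=2 (border 'ab')
j=11 s[j]='a': π[11]=3 (border 'aba')
j=12 s[j]='b': k: 3→1; π[12]=2 (border 'ab')
j=13 s[j]='b': k: 2→0; π[13]=0 (border '')
j=14 s[j]='a': π[14]=1 (border 'a')
j=15 s[j]='b': π[15]=2 (border 'ab')
j=16 s[j]='a': π[16]=3 (border 'aba')
j=17 s[j]='a': π[17]=4 (border 'abaa')
j=18 s[j]='a': k: 4→1→0; π[18]=1 (border 'a')
j=19 s[j]='a': k: 1→0; π[19]=1 (border 'a')
j=20 s[j]='b': π[20]=2 (border 'ab')
j=21 s[j]='b': k: 2→0; π[21]=0 (border '')
j=22 s[j]='b': π[22]=0 (border '')

[0, 0, 1, 1, 2, 3, 4, 1, 2, 3, 2, 3, 2, 0, 1, 2, 3, 4, 1, 1, 2, 0, 0]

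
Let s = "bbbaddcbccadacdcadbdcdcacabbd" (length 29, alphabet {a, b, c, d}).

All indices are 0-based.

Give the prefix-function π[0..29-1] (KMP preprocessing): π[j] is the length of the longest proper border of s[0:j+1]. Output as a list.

π[0] = 0
j=1 s[j]='b': π[1]=1 (border 'b')
j=2 s[j]='b': π[2]=2 (border 'bb')
j=3 s[j]='a': k: 2→1→0; π[3]=0 (border '')
j=4 s[j]='d': π[4]=0 (border '')
j=5 s[j]='d': π[5]=0 (border '')
j=6 s[j]='c': π[6]=0 (border '')
j=7 s[j]='b': π[7]=1 (border 'b')
j=8 s[j]='c': k: 1→0; π[8]=0 (border '')
j=9 s[j]='c': π[9]=0 (border '')
j=10 s[j]='a': π[10]=0 (border '')
j=11 s[j]='d': π[11]=0 (border '')
j=12 s[j]='a': π[12]=0 (border '')
j=13 s[j]='c': π[13]=0 (border '')
j=14 s[j]='d': π[14]=0 (border '')
j=15 s[j]='c': π[15]=0 (border '')
j=16 s[j]='a': π[16]=0 (border '')
j=17 s[j]='d': π[17]=0 (border '')
j=18 s[j]='b': π[18]=1 (border 'b')
j=19 s[j]='d': k: 1→0; π[19]=0 (border '')
j=20 s[j]='c': π[20]=0 (border '')
j=21 s[j]='d': π[21]=0 (border '')
j=22 s[j]='c': π[22]=0 (border '')
j=23 s[j]='a': π[23]=0 (border '')
j=24 s[j]='c': π[24]=0 (border '')
j=25 s[j]='a': π[25]=0 (border '')
j=26 s[j]='b': π[26]=1 (border 'b')
j=27 s[j]='b': π[27]=2 (border 'bb')
j=28 s[j]='d': k: 2→1→0; π[28]=0 (border '')

[0, 1, 2, 0, 0, 0, 0, 1, 0, 0, 0, 0, 0, 0, 0, 0, 0, 0, 1, 0, 0, 0, 0, 0, 0, 0, 1, 2, 0]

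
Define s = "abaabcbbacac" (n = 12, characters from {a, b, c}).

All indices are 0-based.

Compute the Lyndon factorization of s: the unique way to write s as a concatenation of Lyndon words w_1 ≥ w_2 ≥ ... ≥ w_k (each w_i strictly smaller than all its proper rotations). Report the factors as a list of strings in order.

emit factor 1: 'ab' (i=0, period=2)
emit factor 2: 'aabcbbacac' (i=2, period=10)

["ab", "aabcbbacac"]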